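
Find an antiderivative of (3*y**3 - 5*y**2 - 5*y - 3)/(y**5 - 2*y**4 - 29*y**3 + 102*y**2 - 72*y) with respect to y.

log(y)/24 + 89*log(y - 4)/120 - log(y - 3)/3 - 5*log(y - 1)/21 - 89*log(y + 6)/420 + C

Factor the denominator: y*(y - 4)*(y - 3)*(y - 1)*(y + 6).
Partial-fraction decomposition: -89/(420*(y + 6)) - 5/(21*(y - 1)) - 1/(3*(y - 3)) + 89/(120*(y - 4)) + 1/(24*y).
Integrate each term: A/(y−a) contributes A·log|y−a|.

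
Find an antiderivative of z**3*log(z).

z**4*log(z)/4 - z**4/16 + C

Use integration by parts with u = log(z), dv = z**3 dz.
Then du = 1/z dz and v = z**4/4.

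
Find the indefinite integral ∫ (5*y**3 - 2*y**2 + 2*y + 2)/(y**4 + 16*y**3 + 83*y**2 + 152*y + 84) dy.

Factor the denominator: (y + 1)*(y + 2)*(y + 6)*(y + 7).
Partial-fraction decomposition: 365/(6*(y + 7)) - 581/(10*(y + 6)) + 5/(2*(y + 2)) - 7/(30*(y + 1)).
Integrate each term: A/(y−a) contributes A·log|y−a|.

-7*log(y + 1)/30 + 5*log(y + 2)/2 - 581*log(y + 6)/10 + 365*log(y + 7)/6 + C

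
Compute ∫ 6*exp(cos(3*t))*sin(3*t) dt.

-2*exp(cos(3*t)) + C

Let u = cos(3*t), so du = (-3*sin(3*t)) dt.
Rewriting, the integral becomes -2·∫ e^u du = -2·e^u.
Substituting back, u = cos(3*t).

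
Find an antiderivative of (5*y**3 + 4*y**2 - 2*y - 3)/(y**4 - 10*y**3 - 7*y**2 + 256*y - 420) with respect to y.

Factor the denominator: (y - 7)*(y - 6)*(y - 2)*(y + 5).
Partial-fraction decomposition: 37/(66*(y + 5)) + 7/(20*(y - 2)) - 1209/(44*(y - 6)) + 947/(30*(y - 7)).
Integrate each term: A/(y−a) contributes A·log|y−a|.

947*log(y - 7)/30 - 1209*log(y - 6)/44 + 7*log(y - 2)/20 + 37*log(y + 5)/66 + C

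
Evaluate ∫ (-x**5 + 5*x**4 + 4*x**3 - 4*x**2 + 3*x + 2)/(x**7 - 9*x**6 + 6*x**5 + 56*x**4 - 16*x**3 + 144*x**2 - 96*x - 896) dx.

-1201*log(x - 7)/21465 - 77*log(x - 4)/720 + 9*log(x - 2)/160 + 167*log(x + 2)/2592 + 179*log(x**2 + 4)/8480 - 549*atan(x/2)/8480 + 5/(144*x + 288) + C

Factor the denominator: (x - 7)*(x - 4)*(x - 2)*(x + 2)**2*(x**2 + 4).
Partial-fraction decomposition: (179*x - 549)/(4240*(x**2 + 4)) + 167/(2592*(x + 2)) - 5/(144*(x + 2)**2) + 9/(160*(x - 2)) - 77/(720*(x - 4)) - 1201/(21465*(x - 7)).
Integrate each term; A/(x−a) gives A·log|x−a|; the (Bx+D)/(x²+p²) term gives a log and an atan.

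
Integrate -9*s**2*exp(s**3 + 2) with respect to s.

-3*exp(s**3 + 2) + C

Let u = s**3 + 2, so du = (3*s**2) ds.
Rewriting, the integral becomes -3·∫ e^u du = -3·e^u.
Substituting back, u = s**3 + 2.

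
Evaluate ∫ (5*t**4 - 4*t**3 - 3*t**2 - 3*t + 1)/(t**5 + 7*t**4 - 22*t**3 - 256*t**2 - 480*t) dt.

-log(t)/480 + 5491*log(t - 6)/6600 - 48533*log(t + 4)/800 + 3566*log(t + 5)/55 - 1501/(40*t + 160) + C

Factor the denominator: t*(t - 6)*(t + 4)**2*(t + 5).
Partial-fraction decomposition: 3566/(55*(t + 5)) - 48533/(800*(t + 4)) + 1501/(40*(t + 4)**2) + 5491/(6600*(t - 6)) - 1/(480*t).
Integrate each term; A/(t−a) gives A·log|t−a|; A/(t−a)² gives −A/(t−a).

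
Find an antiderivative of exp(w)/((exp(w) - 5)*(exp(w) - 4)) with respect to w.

Let u = e^w, du = e^w dw.
The integral becomes ∫ du/((u-5)(u-4)); decompose into partial fractions.

log(exp(w) - 5) - log(exp(w) - 4) + C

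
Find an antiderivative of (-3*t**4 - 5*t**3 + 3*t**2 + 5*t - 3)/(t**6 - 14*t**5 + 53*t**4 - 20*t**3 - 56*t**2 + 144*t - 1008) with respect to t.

-971*log(t - 7)/212 + 1611*log(t - 6)/320 - 113*log(t - 3)/260 + log(t + 2)/320 - 1251*log(t**2 + 4)/110240 + 569*atan(t/2)/6890 + C

Factor the denominator: (t - 7)*(t - 6)*(t - 3)*(t + 2)*(t**2 + 4).
Partial-fraction decomposition: -(1251*t - 9104)/(55120*(t**2 + 4)) + 1/(320*(t + 2)) - 113/(260*(t - 3)) + 1611/(320*(t - 6)) - 971/(212*(t - 7)).
Integrate each term; A/(t−a) gives A·log|t−a|; the (Bt+D)/(t²+p²) term gives a log and an atan.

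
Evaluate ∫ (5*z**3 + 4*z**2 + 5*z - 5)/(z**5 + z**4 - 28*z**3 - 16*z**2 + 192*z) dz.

Factor the denominator: z*(z - 4)*(z - 3)*(z + 4)**2.
Partial-fraction decomposition: -3779/(12544*(z + 4)) + 281/(224*(z + 4)**2) - 181/(147*(z - 3)) + 399/(256*(z - 4)) - 5/(192*z).
Integrate each term; A/(z−a) gives A·log|z−a|; A/(z−a)² gives −A/(z−a).

-5*log(z)/192 + 399*log(z - 4)/256 - 181*log(z - 3)/147 - 3779*log(z + 4)/12544 - 281/(224*z + 896) + C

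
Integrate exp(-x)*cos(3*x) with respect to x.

3*exp(-x)*sin(3*x)/10 - exp(-x)*cos(3*x)/10 + C

Let I denote the integral. Integrate by parts with u = cos(3*x), dv = exp(-x) dx, so v = -exp(-x): I = -exp(-x)*cos(3*x) − 3·∫ exp(-x)*sin(3*x) dx.
Apply parts again with u = sin(3*x), dv = exp(-x) dx: ∫ exp(-x)*sin(3*x) dx = -exp(-x)*sin(3*x) + 3·I. Substituting back brings back I: I = 3*exp(-x)*sin(3*x) - exp(-x)*cos(3*x) − 9·I.
Solving for I: (1 + 9)·I equals the remaining terms, so I = (1/10)·(3*exp(-x)*sin(3*x) - exp(-x)*cos(3*x)).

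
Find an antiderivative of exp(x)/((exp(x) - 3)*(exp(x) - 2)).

log(exp(x) - 3) - log(exp(x) - 2) + C

Let u = e^x, du = e^x dx.
The integral becomes ∫ du/((u-2)(u-3)); decompose into partial fractions.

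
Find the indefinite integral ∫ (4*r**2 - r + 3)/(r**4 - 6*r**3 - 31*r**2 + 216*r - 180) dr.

47*log(r - 6)/20 - 49*log(r - 5)/22 + 3*log(r - 1)/70 - 51*log(r + 6)/308 + C

Factor the denominator: (r - 6)*(r - 5)*(r - 1)*(r + 6).
Partial-fraction decomposition: -51/(308*(r + 6)) + 3/(70*(r - 1)) - 49/(22*(r - 5)) + 47/(20*(r - 6)).
Integrate each term: A/(r−a) contributes A·log|r−a|.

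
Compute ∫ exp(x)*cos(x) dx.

exp(x)*sin(x)/2 + exp(x)*cos(x)/2 + C

Let I denote the integral. Integrate by parts with u = cos(x), dv = exp(x) dx, so v = exp(x): I = exp(x)*cos(x) + ∫ exp(x)*sin(x) dx.
Apply parts again with u = sin(x), dv = exp(x) dx: ∫ exp(x)*sin(x) dx = exp(x)*sin(x) − I. Substituting back brings back I: I = exp(x)*sin(x) + exp(x)*cos(x) − I.
Solving for I: (1 + 1)·I equals the remaining terms, so I = (1/2)·(exp(x)*sin(x) + exp(x)*cos(x)).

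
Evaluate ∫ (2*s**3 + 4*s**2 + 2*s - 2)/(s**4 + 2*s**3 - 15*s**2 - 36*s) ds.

log(s)/18 + 99*log(s - 4)/98 + 412*log(s + 3)/441 + 26/(21*s + 63) + C

Factor the denominator: s*(s - 4)*(s + 3)**2.
Partial-fraction decomposition: 412/(441*(s + 3)) - 26/(21*(s + 3)**2) + 99/(98*(s - 4)) + 1/(18*s).
Integrate each term; A/(s−a) gives A·log|s−a|; A/(s−a)² gives −A/(s−a).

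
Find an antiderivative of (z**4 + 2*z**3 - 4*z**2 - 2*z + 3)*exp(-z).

Use integration by parts with u = z**4 + 2*z**3 - 4*z**2 - 2*z + 3, dv = exp(-z) dz, so v = -exp(-z).
Apply parts 4 times (tabular method): alternate signs, differentiate u down to 0, integrate dv up.

(-z**4 - 6*z**3 - 14*z**2 - 26*z - 29)*exp(-z) + C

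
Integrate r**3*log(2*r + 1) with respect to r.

Use integration by parts with u = log(2*r + 1), dv = r**3 dr.
Then du = 2/(2*r + 1) dr and v = r**4/4.

r**4*log(2*r + 1)/4 - r**4/16 + r**3/24 - r**2/32 + r/32 - log(2*r + 1)/64 + C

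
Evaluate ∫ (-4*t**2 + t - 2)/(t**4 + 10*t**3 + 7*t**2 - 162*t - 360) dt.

Factor the denominator: (t - 4)*(t + 3)*(t + 5)*(t + 6).
Partial-fraction decomposition: 76/(15*(t + 6)) - 107/(18*(t + 5)) + 41/(42*(t + 3)) - 31/(315*(t - 4)).
Integrate each term: A/(t−a) contributes A·log|t−a|.

-31*log(t - 4)/315 + 41*log(t + 3)/42 - 107*log(t + 5)/18 + 76*log(t + 6)/15 + C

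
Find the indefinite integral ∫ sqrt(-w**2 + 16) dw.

Substitute w = 4·sin(θ), so dw = 4·cos(θ) dθ and the radical becomes sqrt(-w**2 + 16) = 4·cos(θ) by the Pythagorean identity.
Integrate the resulting trig expression in θ, then back-substitute θ = asin(w/4), sin(θ) = w/4, cos(θ) = sqrt(-w**2 + 16)/4 (absorbing any constant into C).

w*sqrt(-w**2 + 16)/2 + 8*asin(w/4) + C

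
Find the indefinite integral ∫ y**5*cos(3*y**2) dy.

y**4*sin(3*y**2)/6 + y**2*cos(3*y**2)/9 - sin(3*y**2)/27 + C

Let u = y², du = 2y dy; rewrite as (1/2)∫ u^2·cos(3u) du.
Now integrate by parts 2 times.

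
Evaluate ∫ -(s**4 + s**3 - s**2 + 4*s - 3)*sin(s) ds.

Use integration by parts with u = s**4 + s**3 - s**2 + 4*s - 3, dv = -sin(s) ds, so v = cos(s).
Apply parts 4 times (tabular method): alternate signs, differentiate u down to 0, integrate dv up.

s**4*cos(s) - 4*s**3*sin(s) + s**3*cos(s) - 3*s**2*sin(s) - 13*s**2*cos(s) + 26*s*sin(s) - 2*s*cos(s) + 2*sin(s) + 23*cos(s) + C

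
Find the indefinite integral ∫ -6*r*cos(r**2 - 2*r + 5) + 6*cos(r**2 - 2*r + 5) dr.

Let u = r**2 - 2*r + 5, so du = (2*r - 2) dr.
Rewriting, the integral becomes -3·∫ cos(u) du = -3·sin(u).
Substituting back, u = r**2 - 2*r + 5.

-3*sin(r**2 - 2*r + 5) + C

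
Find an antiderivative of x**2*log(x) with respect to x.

x**3*log(x)/3 - x**3/9 + C

Use integration by parts with u = log(x), dv = x**2 dx.
Then du = 1/x dx and v = x**3/3.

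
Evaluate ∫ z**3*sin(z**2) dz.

Let u = z², du = 2z dz; rewrite as (1/2)∫ u^1·sin(1u) du.
Now integrate by parts 1 time.

-z**2*cos(z**2)/2 + sin(z**2)/2 + C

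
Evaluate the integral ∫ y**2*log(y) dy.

Use integration by parts with u = log(y), dv = y**2 dy.
Then du = 1/y dy and v = y**3/3.

y**3*log(y)/3 - y**3/9 + C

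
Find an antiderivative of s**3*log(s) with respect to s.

Use integration by parts with u = log(s), dv = s**3 ds.
Then du = 1/s ds and v = s**4/4.

s**4*log(s)/4 - s**4/16 + C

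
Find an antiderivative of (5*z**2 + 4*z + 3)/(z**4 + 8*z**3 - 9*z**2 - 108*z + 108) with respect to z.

Factor the denominator: (z - 3)*(z - 1)*(z + 6)**2.
Partial-fraction decomposition: -328/(1323*(z + 6)) + 53/(21*(z + 6)**2) - 6/(49*(z - 1)) + 10/(27*(z - 3)).
Integrate each term; A/(z−a) gives A·log|z−a|; A/(z−a)² gives −A/(z−a).

10*log(z - 3)/27 - 6*log(z - 1)/49 - 328*log(z + 6)/1323 - 53/(21*z + 126) + C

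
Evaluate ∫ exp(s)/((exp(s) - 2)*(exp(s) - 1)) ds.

log(exp(s) - 2) - log(exp(s) - 1) + C

Let u = e^s, du = e^s ds.
The integral becomes ∫ du/((u-2)(u-1)); decompose into partial fractions.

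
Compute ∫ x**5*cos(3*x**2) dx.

Let u = x², du = 2x dx; rewrite as (1/2)∫ u^2·cos(3u) du.
Now integrate by parts 2 times.

x**4*sin(3*x**2)/6 + x**2*cos(3*x**2)/9 - sin(3*x**2)/27 + C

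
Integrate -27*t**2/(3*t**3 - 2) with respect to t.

-3*log(3*t**3 - 2) + C

Let u = 3*t**3 - 2, so du = (9*t**2) dt.
Rewriting, the integral becomes -3·∫ 1/u du = -3·log(u).
Substituting back, u = 3*t**3 - 2.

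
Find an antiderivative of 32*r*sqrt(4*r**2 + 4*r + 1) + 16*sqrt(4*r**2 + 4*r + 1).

Let u = 4*r**2 + 4*r + 1, so du = (8*r + 4) dr.
Rewriting, the integral becomes 4·∫ √u du = 4·(2/3)u^(3/2).
Substituting back, u = 4*r**2 + 4*r + 1.

8*(4*r**2 + 4*r + 1)**(3/2)/3 + C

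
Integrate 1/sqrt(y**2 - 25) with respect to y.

Substitute y = 5·sec(θ), so dy = 5·sec(θ)*tan(θ) dθ and the radical becomes sqrt(y**2 - 25) = 5·tan(θ) by the Pythagorean identity.
Integrate the resulting trig expression in θ, then back-substitute sec(θ) = y/5, tan(θ) = sqrt(y**2 - 25)/5 (absorbing any constant into C).

log(y + sqrt(y**2 - 25)) + C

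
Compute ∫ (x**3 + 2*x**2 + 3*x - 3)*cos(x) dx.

Use integration by parts with u = x**3 + 2*x**2 + 3*x - 3, dv = cos(x) dx, so v = sin(x).
Apply parts 3 times (tabular method): alternate signs, differentiate u down to 0, integrate dv up.

x**3*sin(x) + 2*x**2*sin(x) + 3*x**2*cos(x) - 3*x*sin(x) + 4*x*cos(x) - 7*sin(x) - 3*cos(x) + C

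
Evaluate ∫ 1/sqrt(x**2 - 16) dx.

Substitute x = 4·sec(θ), so dx = 4·sec(θ)*tan(θ) dθ and the radical becomes sqrt(x**2 - 16) = 4·tan(θ) by the Pythagorean identity.
Integrate the resulting trig expression in θ, then back-substitute sec(θ) = x/4, tan(θ) = sqrt(x**2 - 16)/4 (absorbing any constant into C).

log(x + sqrt(x**2 - 16)) + C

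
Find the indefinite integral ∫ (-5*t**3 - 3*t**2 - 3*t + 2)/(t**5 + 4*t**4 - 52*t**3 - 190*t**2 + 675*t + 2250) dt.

-80413*log(t - 5)/387200 + 119*log(t + 3)/384 - 567*log(t + 5)/200 + 992*log(t + 6)/363 + 713/(880*t - 4400) + C

Factor the denominator: (t - 5)**2*(t + 3)*(t + 5)*(t + 6).
Partial-fraction decomposition: 992/(363*(t + 6)) - 567/(200*(t + 5)) + 119/(384*(t + 3)) - 80413/(387200*(t - 5)) - 713/(880*(t - 5)**2).
Integrate each term; A/(t−a) gives A·log|t−a|; A/(t−a)² gives −A/(t−a).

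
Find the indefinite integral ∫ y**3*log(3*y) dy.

Use integration by parts with u = log(3*y), dv = y**3 dy.
Then du = 1/y dy and v = y**4/4.

y**4*(log(y) + log(3))/4 - y**4/16 + C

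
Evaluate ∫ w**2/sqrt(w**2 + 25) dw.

w*sqrt(w**2 + 25)/2 - 25*log(w + sqrt(w**2 + 25))/2 + C

Substitute w = 5·tan(θ), so dw = 5·sec(θ)^2 dθ and the radical becomes sqrt(w**2 + 25) = 5·sec(θ) by the Pythagorean identity.
Integrate the resulting trig expression in θ, then back-substitute tan(θ) = w/5, sec(θ) = sqrt(w**2 + 25)/5 (absorbing any constant into C).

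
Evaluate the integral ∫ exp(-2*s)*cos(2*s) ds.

Let I denote the integral. Integrate by parts with u = cos(2*s), dv = exp(-2*s) ds, so v = -exp(-2*s)/2: I = -exp(-2*s)*cos(2*s)/2 − ∫ exp(-2*s)*sin(2*s) ds.
Apply parts again with u = sin(2*s), dv = exp(-2*s) ds: ∫ exp(-2*s)*sin(2*s) ds = -exp(-2*s)*sin(2*s)/2 + I. Substituting back brings back I: I = exp(-2*s)*sin(2*s)/2 - exp(-2*s)*cos(2*s)/2 − I.
Solving for I: (1 + 1)·I equals the remaining terms, so I = (1/2)·(exp(-2*s)*sin(2*s)/2 - exp(-2*s)*cos(2*s)/2).

exp(-2*s)*sin(2*s)/4 - exp(-2*s)*cos(2*s)/4 + C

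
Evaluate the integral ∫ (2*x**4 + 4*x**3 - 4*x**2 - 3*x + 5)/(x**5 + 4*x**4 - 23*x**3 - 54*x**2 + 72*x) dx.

5*log(x)/72 + 697*log(x - 4)/840 - log(x - 1)/21 - 8*log(x + 3)/63 + 1607*log(x + 6)/1260 + C

Factor the denominator: x*(x - 4)*(x - 1)*(x + 3)*(x + 6).
Partial-fraction decomposition: 1607/(1260*(x + 6)) - 8/(63*(x + 3)) - 1/(21*(x - 1)) + 697/(840*(x - 4)) + 5/(72*x).
Integrate each term: A/(x−a) contributes A·log|x−a|.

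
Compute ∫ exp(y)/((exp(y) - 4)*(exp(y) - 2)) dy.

log(exp(y) - 4)/2 - log(exp(y) - 2)/2 + C

Let u = e^y, du = e^y dy.
The integral becomes ∫ du/((u-4)(u-2)); decompose into partial fractions.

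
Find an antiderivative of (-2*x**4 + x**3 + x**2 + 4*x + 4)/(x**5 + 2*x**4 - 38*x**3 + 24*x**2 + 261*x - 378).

-119*log(x - 3)/180 - 8*log(x - 2)/45 + 47*log(x + 3)/180 - 64*log(x + 7)/45 + 11/(6*x - 18) + C

Factor the denominator: (x - 3)**2*(x - 2)*(x + 3)*(x + 7).
Partial-fraction decomposition: -64/(45*(x + 7)) + 47/(180*(x + 3)) - 8/(45*(x - 2)) - 119/(180*(x - 3)) - 11/(6*(x - 3)**2).
Integrate each term; A/(x−a) gives A·log|x−a|; A/(x−a)² gives −A/(x−a).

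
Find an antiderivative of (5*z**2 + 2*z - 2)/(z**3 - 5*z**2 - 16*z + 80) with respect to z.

Factor the denominator: (z - 5)*(z - 4)*(z + 4).
Partial-fraction decomposition: 35/(36*(z + 4)) - 43/(4*(z - 4)) + 133/(9*(z - 5)).
Integrate each term: A/(z−a) contributes A·log|z−a|.

133*log(z - 5)/9 - 43*log(z - 4)/4 + 35*log(z + 4)/36 + C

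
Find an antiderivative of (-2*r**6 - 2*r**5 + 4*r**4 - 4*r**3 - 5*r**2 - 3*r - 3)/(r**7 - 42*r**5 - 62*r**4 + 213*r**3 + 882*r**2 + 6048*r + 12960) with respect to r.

Factor the denominator: (r - 6)*(r - 5)*(r + 3)*(r + 4)**2*(r**2 + 9).
Partial-fraction decomposition: -(27427*r - 24858)/(191250*(r**2 + 9)) - 29789/(67500*(r + 4)) + 329/(150*(r + 4)**2) - 193/(432*(r + 3)) + 11881/(7344*(r - 5)) - 6983/(2700*(r - 6)).
Integrate each term; A/(r−a) gives A·log|r−a|; the (Br+D)/(r²+p²) term gives a log and an atan.

-6983*log(r - 6)/2700 + 11881*log(r - 5)/7344 - 193*log(r + 3)/432 - 29789*log(r + 4)/67500 - 27427*log(r**2 + 9)/382500 + 1381*atan(r/3)/31875 - 329/(150*r + 600) + C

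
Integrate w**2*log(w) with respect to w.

w**3*log(w)/3 - w**3/9 + C

Use integration by parts with u = log(w), dv = w**2 dw.
Then du = 1/w dw and v = w**3/3.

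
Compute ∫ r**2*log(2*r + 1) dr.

r**3*log(2*r + 1)/3 - r**3/9 + r**2/12 - r/12 + log(2*r + 1)/24 + C

Use integration by parts with u = log(2*r + 1), dv = r**2 dr.
Then du = 2/(2*r + 1) dr and v = r**3/3.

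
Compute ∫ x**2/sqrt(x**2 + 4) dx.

x*sqrt(x**2 + 4)/2 - 2*log(x + sqrt(x**2 + 4)) + C

Substitute x = 2·tan(θ), so dx = 2·sec(θ)^2 dθ and the radical becomes sqrt(x**2 + 4) = 2·sec(θ) by the Pythagorean identity.
Integrate the resulting trig expression in θ, then back-substitute tan(θ) = x/2, sec(θ) = sqrt(x**2 + 4)/2 (absorbing any constant into C).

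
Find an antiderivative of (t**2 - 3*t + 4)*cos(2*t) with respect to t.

t**2*sin(2*t)/2 - 3*t*sin(2*t)/2 + t*cos(2*t)/2 + 7*sin(2*t)/4 - 3*cos(2*t)/4 + C

Use integration by parts with u = t**2 - 3*t + 4, dv = cos(2*t) dt, so v = sin(2*t)/2.
Apply parts 2 times (tabular method): alternate signs, differentiate u down to 0, integrate dv up.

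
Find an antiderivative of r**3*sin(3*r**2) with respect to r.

Let u = r², du = 2r dr; rewrite as (1/2)∫ u^1·sin(3u) du.
Now integrate by parts 1 time.

-r**2*cos(3*r**2)/6 + sin(3*r**2)/18 + C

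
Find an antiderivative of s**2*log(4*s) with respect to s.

s**3*(log(s) + 2*log(2))/3 - s**3/9 + C

Use integration by parts with u = log(4*s), dv = s**2 ds.
Then du = 1/s ds and v = s**3/3.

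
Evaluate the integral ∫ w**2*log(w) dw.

w**3*log(w)/3 - w**3/9 + C

Use integration by parts with u = log(w), dv = w**2 dw.
Then du = 1/w dw and v = w**3/3.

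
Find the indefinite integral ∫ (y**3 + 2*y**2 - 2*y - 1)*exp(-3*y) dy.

Use integration by parts with u = y**3 + 2*y**2 - 2*y - 1, dv = exp(-3*y) dy, so v = -exp(-3*y)/3.
Apply parts 3 times (tabular method): alternate signs, differentiate u down to 0, integrate dv up.

(-y**3 - 3*y**2 + 1)*exp(-3*y)/3 + C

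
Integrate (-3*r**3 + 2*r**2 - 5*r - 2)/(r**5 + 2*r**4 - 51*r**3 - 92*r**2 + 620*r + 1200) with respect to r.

-5582*log(r - 5)/43659 + 5*log(r + 2)/49 - 121*log(r + 4)/162 + 17*log(r + 6)/22 + 32/(63*r - 315) + C

Factor the denominator: (r - 5)**2*(r + 2)*(r + 4)*(r + 6).
Partial-fraction decomposition: 17/(22*(r + 6)) - 121/(162*(r + 4)) + 5/(49*(r + 2)) - 5582/(43659*(r - 5)) - 32/(63*(r - 5)**2).
Integrate each term; A/(r−a) gives A·log|r−a|; A/(r−a)² gives −A/(r−a).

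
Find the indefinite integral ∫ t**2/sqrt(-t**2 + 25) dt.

-t*sqrt(-t**2 + 25)/2 + 25*asin(t/5)/2 + C

Substitute t = 5·sin(θ), so dt = 5·cos(θ) dθ and the radical becomes sqrt(-t**2 + 25) = 5·cos(θ) by the Pythagorean identity.
Integrate the resulting trig expression in θ, then back-substitute θ = asin(t/5), sin(θ) = t/5, cos(θ) = sqrt(-t**2 + 25)/5 (absorbing any constant into C).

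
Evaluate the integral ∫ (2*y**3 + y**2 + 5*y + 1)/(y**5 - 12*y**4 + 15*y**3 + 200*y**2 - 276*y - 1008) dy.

Factor the denominator: (y - 7)*(y - 6)*(y - 4)*(y + 2)*(y + 3).
Partial-fraction decomposition: -59/(630*(y + 3)) + 7/(144*(y + 2)) + 55/(84*(y - 4)) - 499/(144*(y - 6)) + 257/(90*(y - 7)).
Integrate each term: A/(y−a) contributes A·log|y−a|.

257*log(y - 7)/90 - 499*log(y - 6)/144 + 55*log(y - 4)/84 + 7*log(y + 2)/144 - 59*log(y + 3)/630 + C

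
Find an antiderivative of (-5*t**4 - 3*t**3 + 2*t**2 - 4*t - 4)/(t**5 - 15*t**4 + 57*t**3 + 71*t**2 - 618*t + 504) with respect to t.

Factor the denominator: (t - 7)*(t - 6)*(t - 4)*(t - 1)*(t + 3).
Partial-fraction decomposition: -149/(1260*(t + 3)) + 7/(180*(t - 1)) - 730/(63*(t - 4)) + 3542/(45*(t - 6)) - 3242/(45*(t - 7)).
Integrate each term: A/(t−a) contributes A·log|t−a|.

-3242*log(t - 7)/45 + 3542*log(t - 6)/45 - 730*log(t - 4)/63 + 7*log(t - 1)/180 - 149*log(t + 3)/1260 + C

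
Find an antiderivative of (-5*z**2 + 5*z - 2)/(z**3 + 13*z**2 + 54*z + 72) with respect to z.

Factor the denominator: (z + 3)*(z + 4)*(z + 6).
Partial-fraction decomposition: -106/(3*(z + 6)) + 51/(z + 4) - 62/(3*(z + 3)).
Integrate each term: A/(z−a) contributes A·log|z−a|.

-62*log(z + 3)/3 + 51*log(z + 4) - 106*log(z + 6)/3 + C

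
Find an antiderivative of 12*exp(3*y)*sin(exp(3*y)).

Let u = exp(3*y), so du = (3*exp(3*y)) dy.
Rewriting, the integral becomes 4·∫ sin(u) du = 4·-cos(u).
Substituting back, u = exp(3*y).

-4*cos(exp(3*y)) + C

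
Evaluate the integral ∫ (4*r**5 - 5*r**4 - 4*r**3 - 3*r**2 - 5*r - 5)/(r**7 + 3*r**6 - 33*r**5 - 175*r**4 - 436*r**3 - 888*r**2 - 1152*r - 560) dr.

Factor the denominator: (r - 7)*(r + 1)*(r + 2)**2*(r + 5)*(r**2 + 4).
Partial-fraction decomposition: (10037*r - 21272)/(122960*(r**2 + 4)) - 1265/(1044*(r + 5)) + 1231/(1296*(r + 2)) - 61/(72*(r + 2)**2) + 1/(20*(r + 1)) + 559/(4293*(r - 7)).
Integrate each term; A/(r−a) gives A·log|r−a|; the (Br+D)/(r²+p²) term gives a log and an atan.

559*log(r - 7)/4293 + log(r + 1)/20 + 1231*log(r + 2)/1296 - 1265*log(r + 5)/1044 + 10037*log(r**2 + 4)/245920 - 2659*atan(r/2)/30740 + 61/(72*r + 144) + C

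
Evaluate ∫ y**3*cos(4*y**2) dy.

Let u = y², du = 2y dy; rewrite as (1/2)∫ u^1·cos(4u) du.
Now integrate by parts 1 time.

y**2*sin(4*y**2)/8 + cos(4*y**2)/32 + C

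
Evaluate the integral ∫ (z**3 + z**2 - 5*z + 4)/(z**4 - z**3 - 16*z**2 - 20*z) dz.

-log(z)/5 + 129*log(z - 5)/245 + 33*log(z + 2)/49 - 5/(7*z + 14) + C

Factor the denominator: z*(z - 5)*(z + 2)**2.
Partial-fraction decomposition: 33/(49*(z + 2)) + 5/(7*(z + 2)**2) + 129/(245*(z - 5)) - 1/(5*z).
Integrate each term; A/(z−a) gives A·log|z−a|; A/(z−a)² gives −A/(z−a).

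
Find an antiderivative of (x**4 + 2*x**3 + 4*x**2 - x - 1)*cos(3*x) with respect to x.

x**4*sin(3*x)/3 + 2*x**3*sin(3*x)/3 + 4*x**3*cos(3*x)/9 + 8*x**2*sin(3*x)/9 + 2*x**2*cos(3*x)/3 - 7*x*sin(3*x)/9 + 16*x*cos(3*x)/27 - 43*sin(3*x)/81 - 7*cos(3*x)/27 + C

Use integration by parts with u = x**4 + 2*x**3 + 4*x**2 - x - 1, dv = cos(3*x) dx, so v = sin(3*x)/3.
Apply parts 4 times (tabular method): alternate signs, differentiate u down to 0, integrate dv up.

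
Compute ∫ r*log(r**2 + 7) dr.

r**2*log(r**2 + 7)/2 - r**2/2 + 7*log(r**2 + 7)/2 + C

Let u = r**2 + 7, so du = (2*r) dr.
The integral becomes (1/2)·∫ log(u) du; integrate by parts with u′=log(u), dv′=du.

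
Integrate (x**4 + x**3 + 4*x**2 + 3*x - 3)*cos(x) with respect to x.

Use integration by parts with u = x**4 + x**3 + 4*x**2 + 3*x - 3, dv = cos(x) dx, so v = sin(x).
Apply parts 4 times (tabular method): alternate signs, differentiate u down to 0, integrate dv up.

x**4*sin(x) + x**3*sin(x) + 4*x**3*cos(x) - 8*x**2*sin(x) + 3*x**2*cos(x) - 3*x*sin(x) - 16*x*cos(x) + 13*sin(x) - 3*cos(x) + C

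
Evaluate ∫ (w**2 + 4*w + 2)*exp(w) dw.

(w**2 + 2*w)*exp(w) + C

Use integration by parts with u = w**2 + 4*w + 2, dv = exp(w) dw, so v = exp(w).
Apply parts 2 times (tabular method): alternate signs, differentiate u down to 0, integrate dv up.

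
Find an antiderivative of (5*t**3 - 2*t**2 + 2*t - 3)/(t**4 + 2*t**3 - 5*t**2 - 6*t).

log(t)/2 + 11*log(t - 2)/10 - 2*log(t + 1) + 27*log(t + 3)/5 + C

Factor the denominator: t*(t - 2)*(t + 1)*(t + 3).
Partial-fraction decomposition: 27/(5*(t + 3)) - 2/(t + 1) + 11/(10*(t - 2)) + 1/(2*t).
Integrate each term: A/(t−a) contributes A·log|t−a|.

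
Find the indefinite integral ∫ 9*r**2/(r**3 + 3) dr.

3*log(r**3 + 3) + C

Let u = r**3 + 3, so du = (3*r**2) dr.
Rewriting, the integral becomes 3·∫ 1/u du = 3·log(u).
Substituting back, u = r**3 + 3.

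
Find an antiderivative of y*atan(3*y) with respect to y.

y**2*atan(3*y)/2 - y/6 + atan(3*y)/18 + C

Use integration by parts with u = arctan(3*y), dv = y dy.
Then du = 3/(9*y**2 + 1) dy.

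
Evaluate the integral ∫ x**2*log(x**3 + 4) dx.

Let u = x**3 + 4, so du = (3*x**2) dx.
The integral becomes (1/3)·∫ log(u) du; integrate by parts with u′=log(u), dv′=du.

x**3*log(x**3 + 4)/3 - x**3/3 + 4*log(x**3 + 4)/3 + C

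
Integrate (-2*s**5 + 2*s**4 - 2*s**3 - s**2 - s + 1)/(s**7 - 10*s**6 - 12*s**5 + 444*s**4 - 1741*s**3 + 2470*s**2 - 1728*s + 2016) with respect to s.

Factor the denominator: (s - 6)*(s - 4)**2*(s - 3)*(s + 7)*(s**2 + 1).
Partial-fraction decomposition: (156*s + 233)/(157250*(s**2 + 1)) + 3551/(71500*(s + 7)) + 389/(300*(s - 3)) + 733/(748*(s - 4)) + 9/(2*(s - 4)**2) - 13433/(5772*(s - 6)).
Integrate each term; A/(s−a) gives A·log|s−a|; the (Bs+D)/(s²+p²) term gives a log and an atan.

-13433*log(s - 6)/5772 + 733*log(s - 4)/748 + 389*log(s - 3)/300 + 3551*log(s + 7)/71500 + 39*log(s**2 + 1)/78625 + 233*atan(s)/157250 - 9/(2*s - 8) + C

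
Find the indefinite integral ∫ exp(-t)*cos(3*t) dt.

Let I denote the integral. Integrate by parts with u = cos(3*t), dv = exp(-t) dt, so v = -exp(-t): I = -exp(-t)*cos(3*t) − 3·∫ exp(-t)*sin(3*t) dt.
Apply parts again with u = sin(3*t), dv = exp(-t) dt: ∫ exp(-t)*sin(3*t) dt = -exp(-t)*sin(3*t) + 3·I. Substituting back brings back I: I = 3*exp(-t)*sin(3*t) - exp(-t)*cos(3*t) − 9·I.
Solving for I: (1 + 9)·I equals the remaining terms, so I = (1/10)·(3*exp(-t)*sin(3*t) - exp(-t)*cos(3*t)).

3*exp(-t)*sin(3*t)/10 - exp(-t)*cos(3*t)/10 + C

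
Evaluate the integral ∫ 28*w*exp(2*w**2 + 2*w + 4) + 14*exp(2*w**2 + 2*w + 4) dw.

Let u = 2*w**2 + 2*w + 4, so du = (4*w + 2) dw.
Rewriting, the integral becomes 7·∫ e^u du = 7·e^u.
Substituting back, u = 2*w**2 + 2*w + 4.

7*exp(2*w**2 + 2*w + 4) + C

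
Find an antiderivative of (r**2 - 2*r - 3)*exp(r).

Use integration by parts with u = r**2 - 2*r - 3, dv = exp(r) dr, so v = exp(r).
Apply parts 2 times (tabular method): alternate signs, differentiate u down to 0, integrate dv up.

(r**2 - 4*r + 1)*exp(r) + C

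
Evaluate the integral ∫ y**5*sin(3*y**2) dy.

Let u = y², du = 2y dy; rewrite as (1/2)∫ u^2·sin(3u) du.
Now integrate by parts 2 times.

-y**4*cos(3*y**2)/6 + y**2*sin(3*y**2)/9 + cos(3*y**2)/27 + C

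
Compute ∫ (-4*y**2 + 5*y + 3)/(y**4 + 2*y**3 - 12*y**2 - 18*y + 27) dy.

Factor the denominator: (y - 3)*(y - 1)*(y + 3)**2.
Partial-fraction decomposition: 3/(8*(y + 3)) - 2/(y + 3)**2 - 1/(8*(y - 1)) - 1/(4*(y - 3)).
Integrate each term; A/(y−a) gives A·log|y−a|; A/(y−a)² gives −A/(y−a).

-log(y - 3)/4 - log(y - 1)/8 + 3*log(y + 3)/8 + 2/(y + 3) + C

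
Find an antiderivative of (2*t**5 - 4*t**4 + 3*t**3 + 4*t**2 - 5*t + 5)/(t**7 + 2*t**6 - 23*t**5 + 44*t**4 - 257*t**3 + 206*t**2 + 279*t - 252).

Factor the denominator: (t - 4)*(t - 1)**2*(t + 1)*(t + 7)*(t**2 + 9).
Partial-fraction decomposition: (258*t + 1007)/(2900*(t**2 + 9)) - 4001/(22272*(t + 7)) - 1/(240*(t + 1)) - 17/(2304*(t - 1)) - 1/(96*(t - 1)**2) + 23/(225*(t - 4)).
Integrate each term; A/(t−a) gives A·log|t−a|; the (Bt+D)/(t²+p²) term gives a log and an atan.

23*log(t - 4)/225 - 17*log(t - 1)/2304 - log(t + 1)/240 - 4001*log(t + 7)/22272 + 129*log(t**2 + 9)/2900 + 1007*atan(t/3)/8700 + 1/(96*t - 96) + C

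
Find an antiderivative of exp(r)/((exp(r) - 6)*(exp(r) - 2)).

Let u = e^r, du = e^r dr.
The integral becomes ∫ du/((u-2)(u-6)); decompose into partial fractions.

log(exp(r) - 6)/4 - log(exp(r) - 2)/4 + C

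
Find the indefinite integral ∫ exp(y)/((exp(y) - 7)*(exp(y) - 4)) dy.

Let u = e^y, du = e^y dy.
The integral becomes ∫ du/((u-4)(u-7)); decompose into partial fractions.

log(exp(y) - 7)/3 - log(exp(y) - 4)/3 + C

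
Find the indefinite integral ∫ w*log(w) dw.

Use integration by parts with u = log(w), dv = w dw.
Then du = 1/w dw and v = w**2/2.

w**2*log(w)/2 - w**2/4 + C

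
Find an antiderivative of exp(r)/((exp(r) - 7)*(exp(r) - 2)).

Let u = e^r, du = e^r dr.
The integral becomes ∫ du/((u-7)(u-2)); decompose into partial fractions.

log(exp(r) - 7)/5 - log(exp(r) - 2)/5 + C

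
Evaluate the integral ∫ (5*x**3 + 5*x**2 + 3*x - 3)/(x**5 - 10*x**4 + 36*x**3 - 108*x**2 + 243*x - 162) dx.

Factor the denominator: (x - 6)*(x - 3)*(x - 1)*(x**2 + 9).
Partial-fraction decomposition: -(4*x + 19)/(15*(x**2 + 9)) + 1/(10*(x - 1)) - 31/(18*(x - 3)) + 17/(9*(x - 6)).
Integrate each term; A/(x−a) gives A·log|x−a|; the (Bx+D)/(x²+p²) term gives a log and an atan.

17*log(x - 6)/9 - 31*log(x - 3)/18 + log(x - 1)/10 - 2*log(x**2 + 9)/15 - 19*atan(x/3)/45 + C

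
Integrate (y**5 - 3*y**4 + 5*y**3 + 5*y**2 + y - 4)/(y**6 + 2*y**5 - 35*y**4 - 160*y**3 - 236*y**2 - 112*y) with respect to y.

log(y)/28 + 11567*log(y - 7)/49896 - 3*log(y + 1)/8 - 893*log(y + 2)/324 + 85*log(y + 4)/22 - 53/(18*y + 36) + C

Factor the denominator: y*(y - 7)*(y + 1)*(y + 2)**2*(y + 4).
Partial-fraction decomposition: 85/(22*(y + 4)) - 893/(324*(y + 2)) + 53/(18*(y + 2)**2) - 3/(8*(y + 1)) + 11567/(49896*(y - 7)) + 1/(28*y).
Integrate each term; A/(y−a) gives A·log|y−a|; A/(y−a)² gives −A/(y−a).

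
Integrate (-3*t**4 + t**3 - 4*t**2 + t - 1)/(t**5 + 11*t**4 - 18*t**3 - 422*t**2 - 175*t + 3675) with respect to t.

-923*log(t - 5)/1440 + 5*log(t - 3)/32 - 1053*log(t + 5)/160 + 1171*log(t + 7)/288 - 775/(24*t + 168) + C

Factor the denominator: (t - 5)*(t - 3)*(t + 5)*(t + 7)**2.
Partial-fraction decomposition: 1171/(288*(t + 7)) + 775/(24*(t + 7)**2) - 1053/(160*(t + 5)) + 5/(32*(t - 3)) - 923/(1440*(t - 5)).
Integrate each term; A/(t−a) gives A·log|t−a|; A/(t−a)² gives −A/(t−a).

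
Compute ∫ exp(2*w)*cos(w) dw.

Let I denote the integral. Integrate by parts with u = cos(w), dv = exp(2*w) dw, so v = exp(2*w)/2: I = exp(2*w)*cos(w)/2 + (1/2)·∫ exp(2*w)*sin(w) dw.
Apply parts again with u = sin(w), dv = exp(2*w) dw: ∫ exp(2*w)*sin(w) dw = exp(2*w)*sin(w)/2 − (1/2)·I. Substituting back brings back I: I = exp(2*w)*sin(w)/4 + exp(2*w)*cos(w)/2 − (1/4)·I.
Solving for I: (1 + 1/4)·I equals the remaining terms, so I = (4/5)·(exp(2*w)*sin(w)/4 + exp(2*w)*cos(w)/2).

exp(2*w)*sin(w)/5 + 2*exp(2*w)*cos(w)/5 + C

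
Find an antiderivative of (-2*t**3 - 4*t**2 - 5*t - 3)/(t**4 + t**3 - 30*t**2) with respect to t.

17*log(t)/100 - 378*log(t - 5)/275 - 35*log(t + 6)/44 - 1/(10*t) + C

Factor the denominator: t**2*(t - 5)*(t + 6).
Partial-fraction decomposition: -35/(44*(t + 6)) - 378/(275*(t - 5)) + 17/(100*t) + 1/(10*t**2).
Integrate each term; A/(t−a) gives A·log|t−a|; A/(t−a)² gives −A/(t−a).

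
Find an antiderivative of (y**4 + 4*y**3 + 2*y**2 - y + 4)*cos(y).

y**4*sin(y) + 4*y**3*sin(y) + 4*y**3*cos(y) - 10*y**2*sin(y) + 12*y**2*cos(y) - 25*y*sin(y) - 20*y*cos(y) + 24*sin(y) - 25*cos(y) + C

Use integration by parts with u = y**4 + 4*y**3 + 2*y**2 - y + 4, dv = cos(y) dy, so v = sin(y).
Apply parts 4 times (tabular method): alternate signs, differentiate u down to 0, integrate dv up.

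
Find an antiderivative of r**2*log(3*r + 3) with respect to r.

r**3*log(3*r + 3)/3 - r**3/9 + r**2/6 - r/3 + log(r + 1)/3 + C

Use integration by parts with u = log(3*r + 3), dv = r**2 dr.
Then du = 3/(3*r + 3) dr and v = r**3/3.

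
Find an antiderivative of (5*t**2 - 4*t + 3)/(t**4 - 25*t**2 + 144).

67*log(t - 4)/56 - 6*log(t - 3)/7 + 10*log(t + 3)/7 - 99*log(t + 4)/56 + C

Factor the denominator: (t - 4)*(t - 3)*(t + 3)*(t + 4).
Partial-fraction decomposition: -99/(56*(t + 4)) + 10/(7*(t + 3)) - 6/(7*(t - 3)) + 67/(56*(t - 4)).
Integrate each term: A/(t−a) contributes A·log|t−a|.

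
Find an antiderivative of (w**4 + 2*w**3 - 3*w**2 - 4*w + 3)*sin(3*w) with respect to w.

Use integration by parts with u = w**4 + 2*w**3 - 3*w**2 - 4*w + 3, dv = sin(3*w) dw, so v = -cos(3*w)/3.
Apply parts 4 times (tabular method): alternate signs, differentiate u down to 0, integrate dv up.

-w**4*cos(3*w)/3 + 4*w**3*sin(3*w)/9 - 2*w**3*cos(3*w)/3 + 2*w**2*sin(3*w)/3 + 13*w**2*cos(3*w)/9 - 26*w*sin(3*w)/27 + 16*w*cos(3*w)/9 - 16*sin(3*w)/27 - 107*cos(3*w)/81 + C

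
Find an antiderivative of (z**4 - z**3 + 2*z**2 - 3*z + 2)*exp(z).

(z**4 - 5*z**3 + 17*z**2 - 37*z + 39)*exp(z) + C

Use integration by parts with u = z**4 - z**3 + 2*z**2 - 3*z + 2, dv = exp(z) dz, so v = exp(z).
Apply parts 4 times (tabular method): alternate signs, differentiate u down to 0, integrate dv up.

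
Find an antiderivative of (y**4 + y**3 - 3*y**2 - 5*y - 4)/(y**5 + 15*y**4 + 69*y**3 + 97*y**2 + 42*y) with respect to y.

-2*log(y)/21 + 19*log(y + 1)/450 - 499*log(y + 6)/75 + 971*log(y + 7)/126 - 1/(15*y + 15) + C

Factor the denominator: y*(y + 1)**2*(y + 6)*(y + 7).
Partial-fraction decomposition: 971/(126*(y + 7)) - 499/(75*(y + 6)) + 19/(450*(y + 1)) + 1/(15*(y + 1)**2) - 2/(21*y).
Integrate each term; A/(y−a) gives A·log|y−a|; A/(y−a)² gives −A/(y−a).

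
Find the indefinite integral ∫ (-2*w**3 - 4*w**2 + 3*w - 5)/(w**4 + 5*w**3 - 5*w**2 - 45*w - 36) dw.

-43*log(w - 3)/84 + 5*log(w + 1)/12 + log(w + 3)/3 - 47*log(w + 4)/21 + C

Factor the denominator: (w - 3)*(w + 1)*(w + 3)*(w + 4).
Partial-fraction decomposition: -47/(21*(w + 4)) + 1/(3*(w + 3)) + 5/(12*(w + 1)) - 43/(84*(w - 3)).
Integrate each term: A/(w−a) contributes A·log|w−a|.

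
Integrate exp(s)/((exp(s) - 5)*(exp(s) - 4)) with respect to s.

Let u = e^s, du = e^s ds.
The integral becomes ∫ du/((u-4)(u-5)); decompose into partial fractions.

log(exp(s) - 5) - log(exp(s) - 4) + C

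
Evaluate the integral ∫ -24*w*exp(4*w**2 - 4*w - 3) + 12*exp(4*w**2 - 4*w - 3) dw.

Let u = 4*w**2 - 4*w - 3, so du = (8*w - 4) dw.
Rewriting, the integral becomes -3·∫ e^u du = -3·e^u.
Substituting back, u = 4*w**2 - 4*w - 3.

-3*exp(4*w**2 - 4*w - 3) + C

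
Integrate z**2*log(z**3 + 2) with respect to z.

Let u = z**3 + 2, so du = (3*z**2) dz.
The integral becomes (1/3)·∫ log(u) du; integrate by parts with u′=log(u), dv′=du.

z**3*log(z**3 + 2)/3 - z**3/3 + 2*log(z**3 + 2)/3 + C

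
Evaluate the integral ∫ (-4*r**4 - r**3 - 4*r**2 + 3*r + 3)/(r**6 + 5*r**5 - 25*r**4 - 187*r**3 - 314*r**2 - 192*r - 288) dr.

Factor the denominator: (r - 6)*(r + 3)*(r + 4)**2*(r**2 + 1).
Partial-fraction decomposition: -(453*r + 1571)/(106930*(r**2 + 1)) - 103941/(28900*(r + 4)) - 1033/(170*(r + 4)**2) + 113/(30*(r + 3)) - 1841/(11100*(r - 6)).
Integrate each term; A/(r−a) gives A·log|r−a|; the (Br+D)/(r²+p²) term gives a log and an atan.

-1841*log(r - 6)/11100 + 113*log(r + 3)/30 - 103941*log(r + 4)/28900 - 453*log(r**2 + 1)/213860 - 1571*atan(r)/106930 + 1033/(170*r + 680) + C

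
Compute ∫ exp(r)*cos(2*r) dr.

2*exp(r)*sin(2*r)/5 + exp(r)*cos(2*r)/5 + C

Let I denote the integral. Integrate by parts with u = cos(2*r), dv = exp(r) dr, so v = exp(r): I = exp(r)*cos(2*r) + 2·∫ exp(r)*sin(2*r) dr.
Apply parts again with u = sin(2*r), dv = exp(r) dr: ∫ exp(r)*sin(2*r) dr = exp(r)*sin(2*r) − 2·I. Substituting back brings back I: I = 2*exp(r)*sin(2*r) + exp(r)*cos(2*r) − 4·I.
Solving for I: (1 + 4)·I equals the remaining terms, so I = (1/5)·(2*exp(r)*sin(2*r) + exp(r)*cos(2*r)).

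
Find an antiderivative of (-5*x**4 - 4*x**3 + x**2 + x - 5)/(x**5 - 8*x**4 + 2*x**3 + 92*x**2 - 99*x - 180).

-75*log(x - 5)/2 + 1521*log(x - 4)/35 - 253*log(x - 3)/24 + log(x + 1)/40 - 37*log(x + 3)/84 + C

Factor the denominator: (x - 5)*(x - 4)*(x - 3)*(x + 1)*(x + 3).
Partial-fraction decomposition: -37/(84*(x + 3)) + 1/(40*(x + 1)) - 253/(24*(x - 3)) + 1521/(35*(x - 4)) - 75/(2*(x - 5)).
Integrate each term: A/(x−a) contributes A·log|x−a|.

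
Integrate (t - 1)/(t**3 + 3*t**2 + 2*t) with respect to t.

Factor the denominator: t*(t + 1)*(t + 2).
Partial-fraction decomposition: -3/(2*(t + 2)) + 2/(t + 1) - 1/(2*t).
Integrate each term: A/(t−a) contributes A·log|t−a|.

-log(t)/2 + 2*log(t + 1) - 3*log(t + 2)/2 + C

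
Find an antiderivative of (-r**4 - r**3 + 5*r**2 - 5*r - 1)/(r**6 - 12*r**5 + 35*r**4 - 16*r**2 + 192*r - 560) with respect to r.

-169*log(r - 7)/318 + 31*log(r - 5)/58 - log(r - 2)/32 - log(r + 2)/96 + 475*log(r**2 + 4)/24592 + 1099*atan(r/2)/24592 + C

Factor the denominator: (r - 7)*(r - 5)*(r - 2)*(r + 2)*(r**2 + 4).
Partial-fraction decomposition: (475*r + 1099)/(12296*(r**2 + 4)) - 1/(96*(r + 2)) - 1/(32*(r - 2)) + 31/(58*(r - 5)) - 169/(318*(r - 7)).
Integrate each term; A/(r−a) gives A·log|r−a|; the (Br+D)/(r²+p²) term gives a log and an atan.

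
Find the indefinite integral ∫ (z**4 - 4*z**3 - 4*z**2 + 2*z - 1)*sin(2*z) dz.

-z**4*cos(2*z)/2 + z**3*sin(2*z) + 2*z**3*cos(2*z) - 3*z**2*sin(2*z) + 7*z**2*cos(2*z)/2 - 7*z*sin(2*z)/2 - 4*z*cos(2*z) + 2*sin(2*z) - 5*cos(2*z)/4 + C

Use integration by parts with u = z**4 - 4*z**3 - 4*z**2 + 2*z - 1, dv = sin(2*z) dz, so v = -cos(2*z)/2.
Apply parts 4 times (tabular method): alternate signs, differentiate u down to 0, integrate dv up.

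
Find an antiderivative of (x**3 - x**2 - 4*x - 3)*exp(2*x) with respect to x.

(4*x**3 - 10*x**2 - 6*x - 9)*exp(2*x)/8 + C

Use integration by parts with u = x**3 - x**2 - 4*x - 3, dv = exp(2*x) dx, so v = exp(2*x)/2.
Apply parts 3 times (tabular method): alternate signs, differentiate u down to 0, integrate dv up.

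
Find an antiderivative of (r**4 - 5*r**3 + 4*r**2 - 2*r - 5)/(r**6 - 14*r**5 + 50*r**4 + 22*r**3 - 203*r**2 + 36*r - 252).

Factor the denominator: (r - 7)*(r - 6)*(r - 3)*(r + 2)*(r**2 + 1).
Partial-fraction decomposition: -(10*r - 51)/(1850*(r**2 + 1)) - 71/(1800*(r + 2)) - 29/(600*(r - 3)) - 343/(888*(r - 6)) + 863/(1800*(r - 7)).
Integrate each term; A/(r−a) gives A·log|r−a|; the (Br+D)/(r²+p²) term gives a log and an atan.

863*log(r - 7)/1800 - 343*log(r - 6)/888 - 29*log(r - 3)/600 - 71*log(r + 2)/1800 - log(r**2 + 1)/370 + 51*atan(r)/1850 + C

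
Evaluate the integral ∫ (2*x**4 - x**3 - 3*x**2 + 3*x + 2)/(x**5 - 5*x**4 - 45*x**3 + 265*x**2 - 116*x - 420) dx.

Factor the denominator: (x - 6)*(x - 5)*(x - 2)*(x + 1)*(x + 7).
Partial-fraction decomposition: 383/(648*(x + 7)) + 1/(756*(x + 1)) + 5/(81*(x - 2)) - 1067/(216*(x - 5)) + 44/(7*(x - 6)).
Integrate each term: A/(x−a) contributes A·log|x−a|.

44*log(x - 6)/7 - 1067*log(x - 5)/216 + 5*log(x - 2)/81 + log(x + 1)/756 + 383*log(x + 7)/648 + C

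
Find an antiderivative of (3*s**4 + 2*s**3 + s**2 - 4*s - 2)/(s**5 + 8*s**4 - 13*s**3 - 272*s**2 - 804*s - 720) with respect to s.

Factor the denominator: (s - 6)*(s + 2)*(s + 3)*(s + 4)*(s + 5).
Partial-fraction decomposition: 278/(11*(s + 5)) - 67/(2*(s + 4)) + 104/(9*(s + 3)) - 7/(8*(s + 2)) + 433/(792*(s - 6)).
Integrate each term: A/(s−a) contributes A·log|s−a|.

433*log(s - 6)/792 - 7*log(s + 2)/8 + 104*log(s + 3)/9 - 67*log(s + 4)/2 + 278*log(s + 5)/11 + C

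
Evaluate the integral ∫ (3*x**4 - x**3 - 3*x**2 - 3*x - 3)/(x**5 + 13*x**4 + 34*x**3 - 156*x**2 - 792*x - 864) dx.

Factor the denominator: (x - 4)*(x + 2)*(x + 3)*(x + 6)**2.
Partial-fraction decomposition: -1477/(2400*(x + 6)) - 1337/(40*(x + 6)**2) + 83/(21*(x + 3)) - 47/(96*(x + 2)) + 641/(4200*(x - 4)).
Integrate each term; A/(x−a) gives A·log|x−a|; A/(x−a)² gives −A/(x−a).

641*log(x - 4)/4200 - 47*log(x + 2)/96 + 83*log(x + 3)/21 - 1477*log(x + 6)/2400 + 1337/(40*x + 240) + C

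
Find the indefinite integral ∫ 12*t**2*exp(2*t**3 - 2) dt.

Let u = 2*t**3 - 2, so du = (6*t**2) dt.
Rewriting, the integral becomes 2·∫ e^u du = 2·e^u.
Substituting back, u = 2*t**3 - 2.

2*exp(2*t**3 - 2) + C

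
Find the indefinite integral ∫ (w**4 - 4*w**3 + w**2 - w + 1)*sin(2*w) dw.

Use integration by parts with u = w**4 - 4*w**3 + w**2 - w + 1, dv = sin(2*w) dw, so v = -cos(2*w)/2.
Apply parts 4 times (tabular method): alternate signs, differentiate u down to 0, integrate dv up.

-w**4*cos(2*w)/2 + w**3*sin(2*w) + 2*w**3*cos(2*w) - 3*w**2*sin(2*w) + w**2*cos(2*w) - w*sin(2*w) - 5*w*cos(2*w)/2 + 5*sin(2*w)/4 - cos(2*w) + C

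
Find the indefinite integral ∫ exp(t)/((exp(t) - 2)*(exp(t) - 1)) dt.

log(exp(t) - 2) - log(exp(t) - 1) + C

Let u = e^t, du = e^t dt.
The integral becomes ∫ du/((u-2)(u-1)); decompose into partial fractions.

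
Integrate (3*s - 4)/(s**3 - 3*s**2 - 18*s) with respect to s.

Factor the denominator: s*(s - 6)*(s + 3).
Partial-fraction decomposition: -13/(27*(s + 3)) + 7/(27*(s - 6)) + 2/(9*s).
Integrate each term: A/(s−a) contributes A·log|s−a|.

2*log(s)/9 + 7*log(s - 6)/27 - 13*log(s + 3)/27 + C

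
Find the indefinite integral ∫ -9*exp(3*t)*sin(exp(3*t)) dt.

3*cos(exp(3*t)) + C

Let u = exp(3*t), so du = (3*exp(3*t)) dt.
Rewriting, the integral becomes -3·∫ sin(u) du = -3·-cos(u).
Substituting back, u = exp(3*t).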